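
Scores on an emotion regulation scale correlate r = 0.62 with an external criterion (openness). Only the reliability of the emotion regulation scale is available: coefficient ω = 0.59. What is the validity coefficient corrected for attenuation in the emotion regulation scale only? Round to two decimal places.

0.81

Single correction: r_c = r_obs / √r_xx = 0.62 / √0.59 = 0.62 / 0.7681 ≈ 0.81.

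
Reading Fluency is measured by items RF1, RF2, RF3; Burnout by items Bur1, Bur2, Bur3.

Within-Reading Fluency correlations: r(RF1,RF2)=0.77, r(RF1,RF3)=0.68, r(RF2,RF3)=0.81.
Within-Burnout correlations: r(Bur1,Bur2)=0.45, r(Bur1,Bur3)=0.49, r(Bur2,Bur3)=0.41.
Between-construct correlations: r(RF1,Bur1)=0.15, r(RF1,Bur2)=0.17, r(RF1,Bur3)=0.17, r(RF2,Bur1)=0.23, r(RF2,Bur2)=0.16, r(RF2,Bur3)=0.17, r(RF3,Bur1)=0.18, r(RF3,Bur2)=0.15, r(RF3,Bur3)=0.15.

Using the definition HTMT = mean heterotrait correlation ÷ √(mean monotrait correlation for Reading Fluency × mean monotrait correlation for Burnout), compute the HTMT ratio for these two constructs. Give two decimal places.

Between-construct mean = 1.53/9 = 0.1700.
Mean within-RF = 2.26/3 = 0.7533; mean within-Bur = 1.35/3 = 0.4500.
Geometric mean = √(0.7533 × 0.4500) = 0.5822.
HTMT = 0.1700 / 0.5822 = 0.29.

0.29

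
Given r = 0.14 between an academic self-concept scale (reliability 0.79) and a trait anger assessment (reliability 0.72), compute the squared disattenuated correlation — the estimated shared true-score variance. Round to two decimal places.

0.03

Disattenuated r = 0.14 / √(0.79 × 0.72) = 0.14 / 0.7542 = 0.1856.
Shared true-score variance = 0.1856² = 0.0344 ≈ 0.03.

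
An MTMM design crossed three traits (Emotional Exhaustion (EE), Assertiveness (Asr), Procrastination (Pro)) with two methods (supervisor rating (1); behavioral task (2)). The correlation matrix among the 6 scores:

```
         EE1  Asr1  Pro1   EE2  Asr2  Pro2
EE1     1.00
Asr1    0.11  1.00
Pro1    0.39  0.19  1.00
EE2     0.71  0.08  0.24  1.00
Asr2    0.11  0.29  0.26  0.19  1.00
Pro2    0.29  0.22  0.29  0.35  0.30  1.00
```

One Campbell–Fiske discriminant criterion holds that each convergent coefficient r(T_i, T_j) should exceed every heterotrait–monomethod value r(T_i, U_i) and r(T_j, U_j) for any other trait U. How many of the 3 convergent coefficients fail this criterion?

2

Each convergent coefficient versus the relevant comparison correlations:
EE (methods 1·2): 0.71 vs {0.11, 0.19, 0.39, 0.35} → pass.
Asr (methods 1·2): 0.29 vs {0.11, 0.19, 0.19, 0.30} → fail.
Pro (methods 1·2): 0.29 vs {0.39, 0.35, 0.19, 0.30} → fail.
2 of 3 fail.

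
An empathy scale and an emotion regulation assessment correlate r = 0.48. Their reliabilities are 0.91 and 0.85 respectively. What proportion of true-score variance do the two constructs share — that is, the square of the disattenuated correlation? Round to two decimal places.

0.30

Disattenuated r = 0.48 / √(0.91 × 0.85) = 0.48 / 0.8795 = 0.5458.
Shared true-score variance = 0.5458² = 0.2979 ≈ 0.30.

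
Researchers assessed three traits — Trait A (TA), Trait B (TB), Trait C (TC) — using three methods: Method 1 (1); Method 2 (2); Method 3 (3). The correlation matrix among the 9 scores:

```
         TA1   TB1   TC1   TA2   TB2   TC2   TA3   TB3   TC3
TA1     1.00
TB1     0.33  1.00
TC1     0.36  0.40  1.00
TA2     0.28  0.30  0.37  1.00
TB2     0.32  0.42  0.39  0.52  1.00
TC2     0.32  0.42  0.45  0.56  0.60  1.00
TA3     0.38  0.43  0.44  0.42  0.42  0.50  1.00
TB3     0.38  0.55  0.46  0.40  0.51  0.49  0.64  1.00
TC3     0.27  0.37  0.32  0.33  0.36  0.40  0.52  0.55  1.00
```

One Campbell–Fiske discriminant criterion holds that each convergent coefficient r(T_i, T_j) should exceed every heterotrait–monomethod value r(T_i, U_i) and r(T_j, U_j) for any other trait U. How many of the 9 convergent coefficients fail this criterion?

9

Each convergent coefficient versus the relevant comparison correlations:
TA (methods 1·2): 0.28 vs {0.33, 0.52, 0.36, 0.56} → fail.
TA (methods 1·3): 0.38 vs {0.33, 0.64, 0.36, 0.52} → fail.
TA (methods 2·3): 0.42 vs {0.52, 0.64, 0.56, 0.52} → fail.
TB (methods 1·2): 0.42 vs {0.33, 0.52, 0.40, 0.60} → fail.
TB (methods 1·3): 0.55 vs {0.33, 0.64, 0.40, 0.55} → fail.
TB (methods 2·3): 0.51 vs {0.52, 0.64, 0.60, 0.55} → fail.
TC (methods 1·2): 0.45 vs {0.36, 0.56, 0.40, 0.60} → fail.
TC (methods 1·3): 0.32 vs {0.36, 0.52, 0.40, 0.55} → fail.
TC (methods 2·3): 0.40 vs {0.56, 0.52, 0.60, 0.55} → fail.
9 of 9 fail.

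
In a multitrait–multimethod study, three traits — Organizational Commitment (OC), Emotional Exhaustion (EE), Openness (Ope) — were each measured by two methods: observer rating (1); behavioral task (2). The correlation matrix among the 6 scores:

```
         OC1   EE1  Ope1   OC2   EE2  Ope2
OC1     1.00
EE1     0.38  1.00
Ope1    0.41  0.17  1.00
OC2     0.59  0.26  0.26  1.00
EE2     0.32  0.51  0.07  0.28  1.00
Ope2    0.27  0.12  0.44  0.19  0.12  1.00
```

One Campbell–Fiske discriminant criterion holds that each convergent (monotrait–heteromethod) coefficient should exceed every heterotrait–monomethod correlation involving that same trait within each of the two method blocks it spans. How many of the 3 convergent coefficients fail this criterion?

Checking each validity diagonal entry against its comparison values:
OC (methods 1·2): 0.59 vs {0.38, 0.28, 0.41, 0.19} → pass.
EE (methods 1·2): 0.51 vs {0.38, 0.28, 0.17, 0.12} → pass.
Ope (methods 1·2): 0.44 vs {0.41, 0.19, 0.17, 0.12} → pass.
0 of 3 fail.

0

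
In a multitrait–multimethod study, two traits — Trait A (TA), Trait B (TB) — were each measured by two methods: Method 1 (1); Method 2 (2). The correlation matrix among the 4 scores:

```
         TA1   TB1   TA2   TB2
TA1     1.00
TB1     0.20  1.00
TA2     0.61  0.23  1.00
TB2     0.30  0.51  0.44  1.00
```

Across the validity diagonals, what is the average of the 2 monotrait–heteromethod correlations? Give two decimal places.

Convergent values: 0.61, 0.51; mean = 1.12/2 = 0.56.

0.56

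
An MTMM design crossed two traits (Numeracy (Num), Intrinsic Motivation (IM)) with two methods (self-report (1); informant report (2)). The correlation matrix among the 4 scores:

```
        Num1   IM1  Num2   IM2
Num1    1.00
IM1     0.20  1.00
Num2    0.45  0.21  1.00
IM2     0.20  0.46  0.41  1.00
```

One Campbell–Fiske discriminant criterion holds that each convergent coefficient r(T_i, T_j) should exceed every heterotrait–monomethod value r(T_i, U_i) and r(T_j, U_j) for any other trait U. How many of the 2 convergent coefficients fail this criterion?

Each convergent coefficient versus the relevant comparison correlations:
Num (methods 1·2): 0.45 vs {0.20, 0.41} → pass.
IM (methods 1·2): 0.46 vs {0.20, 0.41} → pass.
0 of 2 fail.

0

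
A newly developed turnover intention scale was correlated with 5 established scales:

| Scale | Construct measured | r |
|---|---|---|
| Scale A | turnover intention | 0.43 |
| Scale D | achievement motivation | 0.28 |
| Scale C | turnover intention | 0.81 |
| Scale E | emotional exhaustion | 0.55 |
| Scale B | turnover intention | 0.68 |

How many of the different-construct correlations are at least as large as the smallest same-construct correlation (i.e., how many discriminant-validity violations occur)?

1

Convergent (same construct = turnover intention): Scale A, Scale C, Scale B.
Smallest convergent = 0.43. Discriminant values: 0.28, 0.55; count ≥ 0.43 → 1.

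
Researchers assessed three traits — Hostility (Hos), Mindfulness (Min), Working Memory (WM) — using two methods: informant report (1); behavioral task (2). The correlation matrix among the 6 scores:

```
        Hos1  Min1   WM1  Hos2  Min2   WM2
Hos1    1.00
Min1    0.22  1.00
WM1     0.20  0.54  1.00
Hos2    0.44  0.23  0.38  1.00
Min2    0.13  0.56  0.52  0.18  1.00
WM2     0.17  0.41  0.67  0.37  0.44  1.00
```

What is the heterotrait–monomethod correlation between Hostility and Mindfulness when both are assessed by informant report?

0.22

Different traits, same method: r(Hos1, Min1) = 0.22.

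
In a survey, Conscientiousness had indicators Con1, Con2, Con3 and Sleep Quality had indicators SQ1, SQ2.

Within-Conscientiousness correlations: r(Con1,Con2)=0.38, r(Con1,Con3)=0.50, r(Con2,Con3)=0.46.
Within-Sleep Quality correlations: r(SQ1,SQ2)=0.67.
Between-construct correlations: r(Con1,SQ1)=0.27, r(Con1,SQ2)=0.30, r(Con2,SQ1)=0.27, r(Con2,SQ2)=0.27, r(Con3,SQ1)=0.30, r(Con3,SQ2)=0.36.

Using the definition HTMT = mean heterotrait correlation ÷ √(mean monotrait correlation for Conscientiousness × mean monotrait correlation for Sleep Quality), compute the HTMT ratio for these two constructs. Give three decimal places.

0.539

Mean between = 1.77/6 = 0.2950.
Mean within-Con = 1.34/3 = 0.4467; mean within-SQ = 0.67/1 = 0.6700.
Geometric mean = √(0.4467 × 0.6700) = 0.5471.
HTMT = 0.2950 / 0.5471 = 0.539.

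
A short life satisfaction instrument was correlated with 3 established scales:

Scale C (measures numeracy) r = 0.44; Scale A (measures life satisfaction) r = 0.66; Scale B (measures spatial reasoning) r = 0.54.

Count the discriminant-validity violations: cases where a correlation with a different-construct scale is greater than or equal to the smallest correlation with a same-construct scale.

Convergent (same construct = life satisfaction): Scale A.
Smallest convergent = 0.66. Discriminant values: 0.44, 0.54; count ≥ 0.66 → 0.

0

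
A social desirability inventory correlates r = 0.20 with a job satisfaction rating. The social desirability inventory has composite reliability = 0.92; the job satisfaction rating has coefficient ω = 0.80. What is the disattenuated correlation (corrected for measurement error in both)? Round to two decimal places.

r_true = r_obs / √(r_xx · r_yy) = 0.20 / √(0.92 × 0.80) = 0.20 / √0.7360 = 0.20 / 0.8579 ≈ 0.23.

0.23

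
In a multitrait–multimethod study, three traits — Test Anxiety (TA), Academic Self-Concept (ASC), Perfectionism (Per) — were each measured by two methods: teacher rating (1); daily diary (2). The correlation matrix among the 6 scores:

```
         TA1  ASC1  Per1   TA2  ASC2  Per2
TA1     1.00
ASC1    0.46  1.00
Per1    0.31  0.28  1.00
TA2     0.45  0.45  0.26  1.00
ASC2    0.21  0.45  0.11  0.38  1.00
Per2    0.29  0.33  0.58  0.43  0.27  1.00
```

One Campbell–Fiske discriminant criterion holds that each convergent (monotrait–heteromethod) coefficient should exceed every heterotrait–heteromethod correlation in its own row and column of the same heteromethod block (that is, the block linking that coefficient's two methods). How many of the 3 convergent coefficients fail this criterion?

Checking each validity diagonal entry against its comparison values:
TA (methods 1·2): 0.45 vs {0.21, 0.45, 0.29, 0.26} → fail.
ASC (methods 1·2): 0.45 vs {0.45, 0.21, 0.33, 0.11} → fail.
Per (methods 1·2): 0.58 vs {0.26, 0.29, 0.11, 0.33} → pass.
2 of 3 fail.

2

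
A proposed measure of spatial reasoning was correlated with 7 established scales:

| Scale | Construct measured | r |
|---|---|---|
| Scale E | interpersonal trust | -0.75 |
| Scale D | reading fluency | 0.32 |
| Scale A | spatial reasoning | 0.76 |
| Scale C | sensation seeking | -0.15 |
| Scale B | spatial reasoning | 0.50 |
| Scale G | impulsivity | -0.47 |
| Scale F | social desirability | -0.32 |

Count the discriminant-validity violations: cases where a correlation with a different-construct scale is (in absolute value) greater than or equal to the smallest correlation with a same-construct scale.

1

Convergent (same construct = spatial reasoning): Scale A, Scale B.
Smallest convergent = 0.50. Discriminant |r|: 0.75, 0.32, 0.15, 0.47, 0.32; count ≥ 0.50 → 1.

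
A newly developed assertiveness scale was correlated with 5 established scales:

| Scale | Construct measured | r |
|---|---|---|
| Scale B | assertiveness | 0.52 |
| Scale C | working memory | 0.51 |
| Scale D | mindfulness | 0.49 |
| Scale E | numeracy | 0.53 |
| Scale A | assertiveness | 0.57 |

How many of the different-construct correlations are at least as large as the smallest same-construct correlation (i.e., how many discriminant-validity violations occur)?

Convergent (same construct = assertiveness): Scale B, Scale A.
Smallest convergent = 0.52. Discriminant values: 0.51, 0.49, 0.53; count ≥ 0.52 → 1.

1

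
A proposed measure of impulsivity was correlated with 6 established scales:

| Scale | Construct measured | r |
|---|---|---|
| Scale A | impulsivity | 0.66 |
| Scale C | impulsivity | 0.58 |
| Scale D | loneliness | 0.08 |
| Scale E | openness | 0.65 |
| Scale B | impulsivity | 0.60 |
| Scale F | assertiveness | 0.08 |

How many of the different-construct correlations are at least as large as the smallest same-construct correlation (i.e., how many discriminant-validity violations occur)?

Convergent (same construct = impulsivity): Scale A, Scale C, Scale B.
Smallest convergent = 0.58. Discriminant values: 0.08, 0.65, 0.08; count ≥ 0.58 → 1.

1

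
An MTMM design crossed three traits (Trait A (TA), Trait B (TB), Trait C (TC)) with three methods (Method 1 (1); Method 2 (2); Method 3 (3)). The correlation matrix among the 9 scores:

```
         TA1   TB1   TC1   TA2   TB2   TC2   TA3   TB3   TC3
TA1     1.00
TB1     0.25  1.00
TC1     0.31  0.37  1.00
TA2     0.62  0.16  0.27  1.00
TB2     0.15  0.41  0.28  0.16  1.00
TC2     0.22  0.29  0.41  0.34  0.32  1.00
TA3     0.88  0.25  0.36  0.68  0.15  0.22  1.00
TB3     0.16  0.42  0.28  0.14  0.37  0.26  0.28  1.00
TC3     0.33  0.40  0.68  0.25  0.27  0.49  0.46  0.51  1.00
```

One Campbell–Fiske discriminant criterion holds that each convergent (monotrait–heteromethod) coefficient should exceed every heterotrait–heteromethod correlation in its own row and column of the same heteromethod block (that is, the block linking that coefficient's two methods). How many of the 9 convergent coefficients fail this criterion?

Convergent coefficients and their comparison sets:
TA (methods 1·2): 0.62 vs {0.15, 0.16, 0.22, 0.27} → pass.
TA (methods 1·3): 0.88 vs {0.16, 0.25, 0.33, 0.36} → pass.
TA (methods 2·3): 0.68 vs {0.14, 0.15, 0.25, 0.22} → pass.
TB (methods 1·2): 0.41 vs {0.16, 0.15, 0.29, 0.28} → pass.
TB (methods 1·3): 0.42 vs {0.25, 0.16, 0.40, 0.28} → pass.
TB (methods 2·3): 0.37 vs {0.15, 0.14, 0.27, 0.26} → pass.
TC (methods 1·2): 0.41 vs {0.27, 0.22, 0.28, 0.29} → pass.
TC (methods 1·3): 0.68 vs {0.36, 0.33, 0.28, 0.40} → pass.
TC (methods 2·3): 0.49 vs {0.22, 0.25, 0.26, 0.27} → pass.
0 of 9 fail.

0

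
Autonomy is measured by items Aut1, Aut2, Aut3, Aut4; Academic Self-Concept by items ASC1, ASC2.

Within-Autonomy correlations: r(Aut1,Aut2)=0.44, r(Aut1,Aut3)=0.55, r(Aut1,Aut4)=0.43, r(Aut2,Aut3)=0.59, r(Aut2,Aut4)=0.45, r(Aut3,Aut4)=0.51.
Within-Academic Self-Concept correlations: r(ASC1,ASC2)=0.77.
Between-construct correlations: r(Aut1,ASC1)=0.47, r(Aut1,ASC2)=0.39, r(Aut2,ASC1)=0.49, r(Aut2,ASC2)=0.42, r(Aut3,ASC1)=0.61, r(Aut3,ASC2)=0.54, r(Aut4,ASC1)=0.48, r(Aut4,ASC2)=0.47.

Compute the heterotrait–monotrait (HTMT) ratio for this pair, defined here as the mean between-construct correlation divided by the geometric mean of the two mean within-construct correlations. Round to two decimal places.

0.78

Between-construct mean = 3.87/8 = 0.4838.
Mean within-Aut = 2.97/6 = 0.4950; mean within-ASC = 0.77/1 = 0.7700.
Geometric mean = √(0.4950 × 0.7700) = 0.6174.
HTMT = 0.4838 / 0.6174 = 0.78.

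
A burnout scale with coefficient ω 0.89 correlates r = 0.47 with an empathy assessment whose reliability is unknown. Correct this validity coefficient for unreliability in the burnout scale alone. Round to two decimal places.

Single correction: r_c = r_obs / √r_xx = 0.47 / √0.89 = 0.47 / 0.9434 ≈ 0.50.

0.50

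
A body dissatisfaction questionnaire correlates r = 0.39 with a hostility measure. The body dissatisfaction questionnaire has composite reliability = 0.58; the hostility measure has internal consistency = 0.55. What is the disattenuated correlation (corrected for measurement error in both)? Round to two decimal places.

r_true = r_obs / √(r_xx · r_yy) = 0.39 / √(0.58 × 0.55) = 0.39 / √0.3190 = 0.39 / 0.5648 ≈ 0.69.

0.69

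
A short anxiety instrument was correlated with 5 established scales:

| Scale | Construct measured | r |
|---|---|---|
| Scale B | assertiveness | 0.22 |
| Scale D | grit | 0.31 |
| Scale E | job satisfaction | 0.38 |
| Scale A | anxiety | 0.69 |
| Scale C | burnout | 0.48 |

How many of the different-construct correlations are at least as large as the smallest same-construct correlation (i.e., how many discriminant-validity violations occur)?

0

Convergent (same construct = anxiety): Scale A.
Smallest convergent = 0.69. Discriminant values: 0.22, 0.31, 0.38, 0.48; count ≥ 0.69 → 0.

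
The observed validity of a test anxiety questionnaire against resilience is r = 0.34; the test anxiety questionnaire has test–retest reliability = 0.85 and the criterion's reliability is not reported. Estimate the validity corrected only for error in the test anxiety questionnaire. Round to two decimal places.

Single correction: r_c = r_obs / √r_xx = 0.34 / √0.85 = 0.34 / 0.9220 ≈ 0.37.

0.37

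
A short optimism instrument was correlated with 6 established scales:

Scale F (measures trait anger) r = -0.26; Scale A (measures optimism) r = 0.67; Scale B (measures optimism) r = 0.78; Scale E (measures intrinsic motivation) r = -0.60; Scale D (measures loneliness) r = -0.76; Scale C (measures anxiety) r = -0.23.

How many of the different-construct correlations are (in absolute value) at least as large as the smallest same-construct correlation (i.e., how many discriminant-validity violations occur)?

Convergent (same construct = optimism): Scale A, Scale B.
Smallest convergent = 0.67. Discriminant |r|: 0.26, 0.60, 0.76, 0.23; count ≥ 0.67 → 1.

1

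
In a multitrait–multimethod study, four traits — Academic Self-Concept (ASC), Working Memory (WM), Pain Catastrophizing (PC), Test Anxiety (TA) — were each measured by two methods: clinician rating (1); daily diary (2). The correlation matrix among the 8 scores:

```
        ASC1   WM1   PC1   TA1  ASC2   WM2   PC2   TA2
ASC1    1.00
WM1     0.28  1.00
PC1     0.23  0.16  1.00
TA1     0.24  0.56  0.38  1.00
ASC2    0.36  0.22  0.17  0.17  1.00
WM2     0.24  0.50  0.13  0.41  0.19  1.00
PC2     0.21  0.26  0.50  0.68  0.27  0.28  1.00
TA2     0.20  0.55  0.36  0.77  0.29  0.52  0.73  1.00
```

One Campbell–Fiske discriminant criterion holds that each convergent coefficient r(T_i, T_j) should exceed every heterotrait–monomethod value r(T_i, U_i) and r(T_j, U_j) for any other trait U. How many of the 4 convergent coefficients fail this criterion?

Each convergent coefficient versus the relevant comparison correlations:
ASC (methods 1·2): 0.36 vs {0.28, 0.19, 0.23, 0.27, 0.24, 0.29} → pass.
WM (methods 1·2): 0.50 vs {0.28, 0.19, 0.16, 0.28, 0.56, 0.52} → fail.
PC (methods 1·2): 0.50 vs {0.23, 0.27, 0.16, 0.28, 0.38, 0.73} → fail.
TA (methods 1·2): 0.77 vs {0.24, 0.29, 0.56, 0.52, 0.38, 0.73} → pass.
2 of 4 fail.

2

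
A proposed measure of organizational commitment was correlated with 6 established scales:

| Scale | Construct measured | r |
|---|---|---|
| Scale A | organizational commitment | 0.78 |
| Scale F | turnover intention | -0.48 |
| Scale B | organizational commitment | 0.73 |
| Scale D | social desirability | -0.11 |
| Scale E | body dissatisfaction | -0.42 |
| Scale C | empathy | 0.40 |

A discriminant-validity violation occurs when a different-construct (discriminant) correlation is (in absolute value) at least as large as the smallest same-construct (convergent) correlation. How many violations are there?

0

Convergent (same construct = organizational commitment): Scale A, Scale B.
Smallest convergent = 0.73. Discriminant |r|: 0.48, 0.11, 0.42, 0.40; count ≥ 0.73 → 0.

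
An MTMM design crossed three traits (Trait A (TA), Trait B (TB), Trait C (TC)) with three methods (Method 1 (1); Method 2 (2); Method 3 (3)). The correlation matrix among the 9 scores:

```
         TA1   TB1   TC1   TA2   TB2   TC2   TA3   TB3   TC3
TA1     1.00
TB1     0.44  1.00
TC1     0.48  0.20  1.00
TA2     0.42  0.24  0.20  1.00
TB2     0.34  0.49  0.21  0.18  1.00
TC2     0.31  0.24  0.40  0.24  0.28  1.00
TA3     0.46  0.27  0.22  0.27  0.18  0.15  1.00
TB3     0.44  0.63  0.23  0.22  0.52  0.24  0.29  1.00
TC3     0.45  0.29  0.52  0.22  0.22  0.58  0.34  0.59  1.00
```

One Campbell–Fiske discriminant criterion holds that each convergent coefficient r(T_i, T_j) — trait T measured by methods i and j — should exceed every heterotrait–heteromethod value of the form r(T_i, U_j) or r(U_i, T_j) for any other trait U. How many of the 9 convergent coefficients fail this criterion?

Convergent coefficients and their comparison sets:
TA (methods 1·2): 0.42 vs {0.34, 0.24, 0.31, 0.20} → pass.
TA (methods 1·3): 0.46 vs {0.44, 0.27, 0.45, 0.22} → pass.
TA (methods 2·3): 0.27 vs {0.22, 0.18, 0.22, 0.15} → pass.
TB (methods 1·2): 0.49 vs {0.24, 0.34, 0.24, 0.21} → pass.
TB (methods 1·3): 0.63 vs {0.27, 0.44, 0.29, 0.23} → pass.
TB (methods 2·3): 0.52 vs {0.18, 0.22, 0.22, 0.24} → pass.
TC (methods 1·2): 0.40 vs {0.20, 0.31, 0.21, 0.24} → pass.
TC (methods 1·3): 0.52 vs {0.22, 0.45, 0.23, 0.29} → pass.
TC (methods 2·3): 0.58 vs {0.15, 0.22, 0.24, 0.22} → pass.
0 of 9 fail.

0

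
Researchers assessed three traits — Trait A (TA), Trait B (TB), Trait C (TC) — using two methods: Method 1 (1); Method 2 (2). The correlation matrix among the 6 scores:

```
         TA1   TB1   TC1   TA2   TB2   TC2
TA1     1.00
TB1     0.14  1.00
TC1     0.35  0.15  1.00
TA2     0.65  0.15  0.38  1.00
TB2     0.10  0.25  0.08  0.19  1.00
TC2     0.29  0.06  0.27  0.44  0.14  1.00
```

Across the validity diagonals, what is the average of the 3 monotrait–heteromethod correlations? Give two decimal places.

Convergent values: 0.65, 0.25, 0.27; mean = 1.17/3 = 0.39.

0.39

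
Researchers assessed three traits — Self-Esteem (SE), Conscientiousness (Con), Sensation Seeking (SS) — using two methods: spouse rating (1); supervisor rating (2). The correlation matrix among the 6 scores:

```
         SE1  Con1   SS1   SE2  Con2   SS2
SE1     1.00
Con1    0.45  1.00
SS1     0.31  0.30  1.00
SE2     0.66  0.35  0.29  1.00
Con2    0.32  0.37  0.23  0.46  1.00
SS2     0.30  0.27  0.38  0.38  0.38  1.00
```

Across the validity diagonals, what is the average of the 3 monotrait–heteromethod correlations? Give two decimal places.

Convergent values: 0.66, 0.37, 0.38; mean = 1.41/3 = 0.47.

0.47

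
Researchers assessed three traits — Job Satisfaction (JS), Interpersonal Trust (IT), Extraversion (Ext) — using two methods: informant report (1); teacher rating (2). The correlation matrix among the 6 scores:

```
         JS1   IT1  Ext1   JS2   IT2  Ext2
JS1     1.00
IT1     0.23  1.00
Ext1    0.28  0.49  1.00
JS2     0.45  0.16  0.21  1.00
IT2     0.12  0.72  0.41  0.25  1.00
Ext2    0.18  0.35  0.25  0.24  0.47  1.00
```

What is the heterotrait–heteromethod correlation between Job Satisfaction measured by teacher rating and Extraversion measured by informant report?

0.21

Different traits and methods: r(JS2, Ext1) = 0.21.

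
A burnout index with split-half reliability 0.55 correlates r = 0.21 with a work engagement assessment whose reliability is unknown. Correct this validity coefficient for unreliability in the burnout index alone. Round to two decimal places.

0.28

Single correction: r_c = r_obs / √r_xx = 0.21 / √0.55 = 0.21 / 0.7416 ≈ 0.28.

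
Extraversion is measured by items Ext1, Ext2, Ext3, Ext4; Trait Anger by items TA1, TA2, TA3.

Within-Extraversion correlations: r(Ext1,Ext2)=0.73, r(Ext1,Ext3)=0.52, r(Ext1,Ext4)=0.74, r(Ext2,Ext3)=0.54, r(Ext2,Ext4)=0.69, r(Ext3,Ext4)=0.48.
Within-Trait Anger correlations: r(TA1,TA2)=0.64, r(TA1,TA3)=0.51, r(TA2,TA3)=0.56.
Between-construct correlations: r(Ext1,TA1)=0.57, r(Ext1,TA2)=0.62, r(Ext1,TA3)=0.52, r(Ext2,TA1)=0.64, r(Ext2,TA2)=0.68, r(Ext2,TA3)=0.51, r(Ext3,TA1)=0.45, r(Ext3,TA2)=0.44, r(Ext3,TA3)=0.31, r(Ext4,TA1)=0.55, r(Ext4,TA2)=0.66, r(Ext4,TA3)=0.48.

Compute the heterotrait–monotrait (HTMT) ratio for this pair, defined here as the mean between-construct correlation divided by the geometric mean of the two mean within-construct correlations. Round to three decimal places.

0.904

Mean between = 6.43/12 = 0.5358.
Mean within-Ext = 3.70/6 = 0.6167; mean within-TA = 1.71/3 = 0.5700.
Geometric mean = √(0.6167 × 0.5700) = 0.5929.
HTMT = 0.5358 / 0.5929 = 0.904.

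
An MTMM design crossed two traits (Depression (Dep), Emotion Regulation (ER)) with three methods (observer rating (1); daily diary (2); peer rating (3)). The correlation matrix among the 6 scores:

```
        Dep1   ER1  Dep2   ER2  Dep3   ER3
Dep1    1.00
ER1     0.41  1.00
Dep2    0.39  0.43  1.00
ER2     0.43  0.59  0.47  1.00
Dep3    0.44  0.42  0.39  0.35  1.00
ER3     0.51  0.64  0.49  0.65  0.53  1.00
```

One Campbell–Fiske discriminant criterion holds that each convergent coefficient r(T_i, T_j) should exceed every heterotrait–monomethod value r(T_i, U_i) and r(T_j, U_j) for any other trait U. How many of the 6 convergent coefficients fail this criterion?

3

Convergent coefficients and their comparison sets:
Dep (methods 1·2): 0.39 vs {0.41, 0.47} → fail.
Dep (methods 1·3): 0.44 vs {0.41, 0.53} → fail.
Dep (methods 2·3): 0.39 vs {0.47, 0.53} → fail.
ER (methods 1·2): 0.59 vs {0.41, 0.47} → pass.
ER (methods 1·3): 0.64 vs {0.41, 0.53} → pass.
ER (methods 2·3): 0.65 vs {0.47, 0.53} → pass.
3 of 6 fail.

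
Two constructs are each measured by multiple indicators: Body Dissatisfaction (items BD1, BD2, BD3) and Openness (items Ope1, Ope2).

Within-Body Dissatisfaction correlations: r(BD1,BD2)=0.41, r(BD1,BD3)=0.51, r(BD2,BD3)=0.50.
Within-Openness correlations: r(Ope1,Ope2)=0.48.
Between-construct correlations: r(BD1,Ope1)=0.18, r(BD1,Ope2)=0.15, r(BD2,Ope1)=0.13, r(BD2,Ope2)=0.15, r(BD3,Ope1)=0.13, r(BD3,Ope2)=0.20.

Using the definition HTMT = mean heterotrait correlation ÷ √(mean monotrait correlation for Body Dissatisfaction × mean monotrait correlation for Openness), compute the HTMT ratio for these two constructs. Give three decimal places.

0.329

Between-construct mean = 0.94/6 = 0.1567.
Mean within-BD = 1.42/3 = 0.4733; mean within-Ope = 0.48/1 = 0.4800.
Geometric mean = √(0.4733 × 0.4800) = 0.4766.
HTMT = 0.1567 / 0.4766 = 0.329.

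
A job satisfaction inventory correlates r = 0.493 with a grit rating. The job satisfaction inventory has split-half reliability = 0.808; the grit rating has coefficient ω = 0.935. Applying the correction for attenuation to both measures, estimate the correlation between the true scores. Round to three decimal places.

r_true = r_obs / √(r_xx · r_yy) = 0.493 / √(0.808 × 0.935) = 0.493 / √0.755480 = 0.493 / 0.8692 ≈ 0.567.

0.567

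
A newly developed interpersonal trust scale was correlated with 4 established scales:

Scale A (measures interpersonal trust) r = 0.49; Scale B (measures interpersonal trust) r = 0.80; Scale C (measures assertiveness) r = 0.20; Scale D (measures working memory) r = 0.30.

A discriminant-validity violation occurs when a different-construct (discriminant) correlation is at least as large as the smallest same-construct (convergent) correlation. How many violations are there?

Convergent (same construct = interpersonal trust): Scale A, Scale B.
Smallest convergent = 0.49. Discriminant values: 0.20, 0.30; count ≥ 0.49 → 0.

0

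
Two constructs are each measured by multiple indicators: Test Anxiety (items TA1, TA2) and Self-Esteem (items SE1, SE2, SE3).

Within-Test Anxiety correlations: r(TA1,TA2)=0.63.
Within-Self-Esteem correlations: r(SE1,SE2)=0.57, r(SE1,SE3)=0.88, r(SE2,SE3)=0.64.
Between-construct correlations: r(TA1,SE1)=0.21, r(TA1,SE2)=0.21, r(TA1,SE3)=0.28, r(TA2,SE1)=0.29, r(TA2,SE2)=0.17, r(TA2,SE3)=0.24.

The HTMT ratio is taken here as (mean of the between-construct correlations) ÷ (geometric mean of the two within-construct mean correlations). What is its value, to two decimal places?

0.35

Mean heterotrait r = 1.40/6 = 0.2333.
Mean within-TA = 0.63/1 = 0.6300; mean within-SE = 2.09/3 = 0.6967.
Geometric mean = √(0.6300 × 0.6967) = 0.6625.
HTMT = 0.2333 / 0.6625 = 0.35.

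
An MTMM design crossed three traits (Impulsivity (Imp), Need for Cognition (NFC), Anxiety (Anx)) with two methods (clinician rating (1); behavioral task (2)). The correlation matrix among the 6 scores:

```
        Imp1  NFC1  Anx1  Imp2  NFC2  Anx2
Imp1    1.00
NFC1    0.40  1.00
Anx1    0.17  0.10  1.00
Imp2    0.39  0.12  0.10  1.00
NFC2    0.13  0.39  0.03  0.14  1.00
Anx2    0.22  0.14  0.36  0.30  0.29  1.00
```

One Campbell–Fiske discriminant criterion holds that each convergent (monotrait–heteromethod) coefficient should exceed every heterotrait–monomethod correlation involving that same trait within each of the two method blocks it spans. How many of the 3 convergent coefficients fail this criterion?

Each convergent coefficient versus the relevant comparison correlations:
Imp (methods 1·2): 0.39 vs {0.40, 0.14, 0.17, 0.30} → fail.
NFC (methods 1·2): 0.39 vs {0.40, 0.14, 0.10, 0.29} → fail.
Anx (methods 1·2): 0.36 vs {0.17, 0.30, 0.10, 0.29} → pass.
2 of 3 fail.

2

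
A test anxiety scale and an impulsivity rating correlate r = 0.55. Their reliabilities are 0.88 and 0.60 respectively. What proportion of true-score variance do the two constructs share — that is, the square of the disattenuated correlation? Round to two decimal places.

0.57

Disattenuated r = 0.55 / √(0.88 × 0.60) = 0.55 / 0.7266 = 0.7570.
Shared true-score variance = 0.7570² = 0.5730 ≈ 0.57.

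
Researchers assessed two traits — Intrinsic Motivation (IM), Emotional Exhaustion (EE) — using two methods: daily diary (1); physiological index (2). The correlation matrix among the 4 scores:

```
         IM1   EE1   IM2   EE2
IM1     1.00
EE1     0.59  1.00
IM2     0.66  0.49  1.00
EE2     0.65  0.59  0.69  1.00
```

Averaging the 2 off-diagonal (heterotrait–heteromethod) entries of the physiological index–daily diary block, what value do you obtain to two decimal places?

HTHM values (method 2 × method 1): 0.49, 0.65; mean = 1.14/2 = 0.57.

0.57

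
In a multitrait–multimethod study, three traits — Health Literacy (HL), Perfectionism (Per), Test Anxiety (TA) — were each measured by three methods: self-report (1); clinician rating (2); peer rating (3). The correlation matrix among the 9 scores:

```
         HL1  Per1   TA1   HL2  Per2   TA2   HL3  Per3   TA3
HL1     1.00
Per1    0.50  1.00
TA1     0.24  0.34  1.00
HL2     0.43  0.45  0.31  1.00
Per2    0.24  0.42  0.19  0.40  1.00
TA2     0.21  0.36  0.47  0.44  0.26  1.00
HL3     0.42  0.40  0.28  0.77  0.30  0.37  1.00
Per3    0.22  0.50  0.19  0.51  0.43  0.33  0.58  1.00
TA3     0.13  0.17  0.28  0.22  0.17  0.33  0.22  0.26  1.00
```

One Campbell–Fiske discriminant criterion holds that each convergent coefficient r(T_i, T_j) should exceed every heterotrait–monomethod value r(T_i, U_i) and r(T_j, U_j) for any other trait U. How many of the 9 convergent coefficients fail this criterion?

7

Checking each validity diagonal entry against its comparison values:
HL (methods 1·2): 0.43 vs {0.50, 0.40, 0.24, 0.44} → fail.
HL (methods 1·3): 0.42 vs {0.50, 0.58, 0.24, 0.22} → fail.
HL (methods 2·3): 0.77 vs {0.40, 0.58, 0.44, 0.22} → pass.
Per (methods 1·2): 0.42 vs {0.50, 0.40, 0.34, 0.26} → fail.
Per (methods 1·3): 0.50 vs {0.50, 0.58, 0.34, 0.26} → fail.
Per (methods 2·3): 0.43 vs {0.40, 0.58, 0.26, 0.26} → fail.
TA (methods 1·2): 0.47 vs {0.24, 0.44, 0.34, 0.26} → pass.
TA (methods 1·3): 0.28 vs {0.24, 0.22, 0.34, 0.26} → fail.
TA (methods 2·3): 0.33 vs {0.44, 0.22, 0.26, 0.26} → fail.
7 of 9 fail.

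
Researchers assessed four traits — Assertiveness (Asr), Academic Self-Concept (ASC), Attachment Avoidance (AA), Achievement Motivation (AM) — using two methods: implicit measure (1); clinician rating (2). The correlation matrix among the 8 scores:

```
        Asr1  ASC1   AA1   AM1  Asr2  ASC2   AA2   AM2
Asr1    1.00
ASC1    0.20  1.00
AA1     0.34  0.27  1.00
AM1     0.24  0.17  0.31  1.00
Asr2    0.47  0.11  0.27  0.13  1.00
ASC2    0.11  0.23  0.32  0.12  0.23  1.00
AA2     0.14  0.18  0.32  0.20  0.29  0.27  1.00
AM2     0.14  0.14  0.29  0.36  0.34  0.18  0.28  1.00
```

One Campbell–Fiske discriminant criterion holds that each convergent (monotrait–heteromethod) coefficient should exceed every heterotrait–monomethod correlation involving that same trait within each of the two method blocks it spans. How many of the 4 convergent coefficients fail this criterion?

Checking each validity diagonal entry against its comparison values:
Asr (methods 1·2): 0.47 vs {0.20, 0.23, 0.34, 0.29, 0.24, 0.34} → pass.
ASC (methods 1·2): 0.23 vs {0.20, 0.23, 0.27, 0.27, 0.17, 0.18} → fail.
AA (methods 1·2): 0.32 vs {0.34, 0.29, 0.27, 0.27, 0.31, 0.28} → fail.
AM (methods 1·2): 0.36 vs {0.24, 0.34, 0.17, 0.18, 0.31, 0.28} → pass.
2 of 4 fail.

2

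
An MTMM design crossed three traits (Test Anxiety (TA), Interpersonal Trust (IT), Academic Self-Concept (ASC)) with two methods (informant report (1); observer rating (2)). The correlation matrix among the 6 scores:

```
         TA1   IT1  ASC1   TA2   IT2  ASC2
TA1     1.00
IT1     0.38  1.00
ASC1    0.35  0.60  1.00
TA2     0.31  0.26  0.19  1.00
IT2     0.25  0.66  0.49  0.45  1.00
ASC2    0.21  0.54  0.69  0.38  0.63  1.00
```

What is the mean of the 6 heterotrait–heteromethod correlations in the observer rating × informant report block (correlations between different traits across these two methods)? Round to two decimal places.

0.32

HTHM values (method 2 × method 1): 0.26, 0.19, 0.25, 0.49, 0.21, 0.54; mean = 1.94/6 = 0.32.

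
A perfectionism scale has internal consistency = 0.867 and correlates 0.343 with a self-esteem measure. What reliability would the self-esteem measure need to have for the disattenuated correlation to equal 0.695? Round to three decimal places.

0.281

r_true = r_obs / √(r_xx · r_yy) ⇒ 0.695 = 0.343 / √(0.867 · r_yy).
√(0.867 · r_yy) = 0.343 / 0.695 = 0.4935; 0.867 · r_yy = 0.2435; r_yy = 0.2435 / 0.867 ≈ 0.281.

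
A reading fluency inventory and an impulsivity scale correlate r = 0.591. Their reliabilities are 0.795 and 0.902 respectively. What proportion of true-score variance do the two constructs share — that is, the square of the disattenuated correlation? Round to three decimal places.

0.487

Disattenuated r = 0.591 / √(0.795 × 0.902) = 0.591 / 0.8468 = 0.6979.
Shared true-score variance = 0.6979² = 0.4871 ≈ 0.487.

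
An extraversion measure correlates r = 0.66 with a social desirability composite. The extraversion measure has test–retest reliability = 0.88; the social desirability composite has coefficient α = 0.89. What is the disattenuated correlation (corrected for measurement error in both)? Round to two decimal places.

0.75

r_true = r_obs / √(r_xx · r_yy) = 0.66 / √(0.88 × 0.89) = 0.66 / √0.7832 = 0.66 / 0.8850 ≈ 0.75.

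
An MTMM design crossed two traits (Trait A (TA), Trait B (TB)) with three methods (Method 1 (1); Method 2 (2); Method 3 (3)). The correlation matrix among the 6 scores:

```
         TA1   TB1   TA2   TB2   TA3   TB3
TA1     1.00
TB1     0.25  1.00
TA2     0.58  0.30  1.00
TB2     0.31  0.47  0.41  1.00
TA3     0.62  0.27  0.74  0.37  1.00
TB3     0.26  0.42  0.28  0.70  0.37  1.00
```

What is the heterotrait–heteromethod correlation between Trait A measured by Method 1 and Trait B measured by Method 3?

Different traits and methods: r(TA1, TB3) = 0.26.

0.26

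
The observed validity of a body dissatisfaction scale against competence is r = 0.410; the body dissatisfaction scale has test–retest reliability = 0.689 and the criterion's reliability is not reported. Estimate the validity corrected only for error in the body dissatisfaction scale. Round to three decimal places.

0.494

Single correction: r_c = r_obs / √r_xx = 0.410 / √0.689 = 0.410 / 0.8301 ≈ 0.494.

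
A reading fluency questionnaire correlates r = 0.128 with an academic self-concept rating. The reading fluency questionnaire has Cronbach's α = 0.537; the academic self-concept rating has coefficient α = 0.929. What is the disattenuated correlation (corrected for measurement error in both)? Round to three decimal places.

r_true = r_obs / √(r_xx · r_yy) = 0.128 / √(0.537 × 0.929) = 0.128 / √0.498873 = 0.128 / 0.7063 ≈ 0.181.

0.181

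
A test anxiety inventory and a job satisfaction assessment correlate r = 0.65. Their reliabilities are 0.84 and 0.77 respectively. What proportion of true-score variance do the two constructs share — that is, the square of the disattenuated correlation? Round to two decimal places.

Disattenuated r = 0.65 / √(0.84 × 0.77) = 0.65 / 0.8042 = 0.8083.
Shared true-score variance = 0.8083² = 0.6533 ≈ 0.65.

0.65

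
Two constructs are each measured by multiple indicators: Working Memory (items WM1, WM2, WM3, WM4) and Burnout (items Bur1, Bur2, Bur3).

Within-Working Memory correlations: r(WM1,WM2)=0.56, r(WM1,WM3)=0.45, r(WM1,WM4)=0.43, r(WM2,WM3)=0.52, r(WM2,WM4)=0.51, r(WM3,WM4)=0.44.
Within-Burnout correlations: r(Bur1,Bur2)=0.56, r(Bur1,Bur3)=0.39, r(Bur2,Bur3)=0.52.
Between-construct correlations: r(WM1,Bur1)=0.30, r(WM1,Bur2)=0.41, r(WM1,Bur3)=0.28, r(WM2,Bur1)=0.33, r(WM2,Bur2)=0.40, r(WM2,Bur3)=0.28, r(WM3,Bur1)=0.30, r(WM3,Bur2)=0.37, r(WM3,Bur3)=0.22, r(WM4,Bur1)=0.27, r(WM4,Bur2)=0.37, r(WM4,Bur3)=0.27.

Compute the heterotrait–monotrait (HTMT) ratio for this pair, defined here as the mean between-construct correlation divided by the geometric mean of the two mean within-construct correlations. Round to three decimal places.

Between-construct mean = 3.80/12 = 0.3167.
Mean within-WM = 2.91/6 = 0.4850; mean within-Bur = 1.47/3 = 0.4900.
Geometric mean = √(0.4850 × 0.4900) = 0.4875.
HTMT = 0.3167 / 0.4875 = 0.650.

0.650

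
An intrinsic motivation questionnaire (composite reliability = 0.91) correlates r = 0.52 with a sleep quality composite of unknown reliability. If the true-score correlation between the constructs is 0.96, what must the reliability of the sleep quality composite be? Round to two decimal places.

r_true = r_obs / √(r_xx · r_yy) ⇒ 0.96 = 0.52 / √(0.91 · r_yy).
√(0.91 · r_yy) = 0.52 / 0.96 = 0.5417; 0.91 · r_yy = 0.2934; r_yy = 0.2934 / 0.91 ≈ 0.32.

0.32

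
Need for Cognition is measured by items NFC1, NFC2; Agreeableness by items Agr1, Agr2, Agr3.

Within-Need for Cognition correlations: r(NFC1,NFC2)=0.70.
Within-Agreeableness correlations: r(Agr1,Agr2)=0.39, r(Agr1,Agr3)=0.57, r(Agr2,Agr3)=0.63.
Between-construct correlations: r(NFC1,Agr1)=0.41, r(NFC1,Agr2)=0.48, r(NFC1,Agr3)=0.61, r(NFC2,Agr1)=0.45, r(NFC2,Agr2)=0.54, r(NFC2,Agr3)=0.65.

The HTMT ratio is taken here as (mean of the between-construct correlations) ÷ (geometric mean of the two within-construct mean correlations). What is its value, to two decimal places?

0.86

Mean between = 3.14/6 = 0.5233.
Mean within-NFC = 0.70/1 = 0.7000; mean within-Agr = 1.59/3 = 0.5300.
Geometric mean = √(0.7000 × 0.5300) = 0.6091.
HTMT = 0.5233 / 0.6091 = 0.86.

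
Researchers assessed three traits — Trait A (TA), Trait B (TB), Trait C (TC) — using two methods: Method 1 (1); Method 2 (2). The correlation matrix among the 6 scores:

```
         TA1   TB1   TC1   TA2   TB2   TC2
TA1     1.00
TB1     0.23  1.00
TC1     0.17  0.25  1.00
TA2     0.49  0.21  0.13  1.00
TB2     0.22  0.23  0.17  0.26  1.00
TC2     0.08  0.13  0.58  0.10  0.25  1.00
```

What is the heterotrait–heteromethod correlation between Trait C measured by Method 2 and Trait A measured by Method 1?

Different traits and methods: r(TC2, TA1) = 0.08.

0.08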